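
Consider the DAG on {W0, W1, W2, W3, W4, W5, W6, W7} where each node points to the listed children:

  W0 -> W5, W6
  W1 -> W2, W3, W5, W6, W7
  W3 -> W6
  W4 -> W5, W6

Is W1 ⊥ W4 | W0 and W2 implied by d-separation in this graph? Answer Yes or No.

Yes

There are 6 undirected paths between W1 and W4; checking each against the conditioning set {W0, W2}:
Path 1: W1 → W6 ← W4
  W6 is a collider here and neither W6 nor any of its descendants is conditioned on, so the collider stays closed — the path is blocked at W6.
Path 2: W1 → W6 ← W0 → W5 ← W4
  W6 is a collider here and neither W6 nor any of its descendants is conditioned on, so the collider stays closed — the path is blocked at W6.
Path 3: W1 → W3 → W6 ← W4
  W6 is a collider here and neither W6 nor any of its descendants is conditioned on, so the collider stays closed — the path is blocked at W6.
Path 4: W1 → W3 → W6 ← W0 → W5 ← W4
  W6 is a collider here and neither W6 nor any of its descendants is conditioned on, so the collider stays closed — the path is blocked at W6.
Path 5: W1 → W5 ← W4
  W5 is a collider here and neither W5 nor any of its descendants is conditioned on, so the collider stays closed — the path is blocked at W5.
Path 6: W1 → W5 ← W0 → W6 ← W4
  W5 is a collider here and neither W5 nor any of its descendants is conditioned on, so the collider stays closed — the path is blocked at W5.
Every path is blocked, so W1 and W4 are d-separated given {W0, W2}.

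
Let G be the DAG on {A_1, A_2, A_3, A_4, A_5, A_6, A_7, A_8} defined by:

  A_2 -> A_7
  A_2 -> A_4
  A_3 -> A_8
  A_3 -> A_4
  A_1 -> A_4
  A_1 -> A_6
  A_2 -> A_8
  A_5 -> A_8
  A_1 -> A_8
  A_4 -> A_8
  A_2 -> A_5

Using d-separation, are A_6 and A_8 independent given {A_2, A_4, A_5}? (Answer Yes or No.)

No

5 paths connect A_6 and A_8; each must be blocked for d-separation to hold:
Path 1: A_6 ← A_1 → A_8
  A_1 is a fork and A_1 is not conditioned on — no node blocks this path, so it is active.
Path 2: A_6 ← A_1 → A_4 → A_8
  A_4 is a chain here and A_4 is conditioned on, so the path is blocked at A_4.
Path 3: A_6 ← A_1 → A_4 ← A_3 → A_8
  A_1 is a fork and A_1 is not conditioned on; A_4 is a collider and A_4 is conditioned on, which opens it; A_3 is a fork and A_3 is not conditioned on — no node blocks this path, so it is active.
Path 4: A_6 ← A_1 → A_4 ← A_2 → A_5 → A_8
  A_2 is a fork here and A_2 is conditioned on, so the path is blocked at A_2.
Path 5: A_6 ← A_1 → A_4 ← A_2 → A_8
  A_2 is a fork here and A_2 is conditioned on, so the path is blocked at A_2.
At least one path is unblocked, so d-separation fails.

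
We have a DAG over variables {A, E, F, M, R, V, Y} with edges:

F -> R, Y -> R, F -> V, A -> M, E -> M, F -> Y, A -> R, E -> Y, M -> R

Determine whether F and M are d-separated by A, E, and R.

Enumerating the 6 paths from F to M and testing each for blocking by {A, E, R}:
Path 1: F → Y → R ← A → M
  A is a fork here and A is conditioned on, so the path is blocked at A.
Path 2: F → Y → R ← M
  Y is a chain and Y is not conditioned on; R is a collider and R is conditioned on, which opens it — no node blocks this path, so it is active.
Path 3: F → Y ← E → M
  E is a fork here and E is conditioned on, so the path is blocked at E.
Path 4: F → R ← A → M
  A is a fork here and A is conditioned on, so the path is blocked at A.
Path 5: F → R ← M
  R is a collider and R is conditioned on, which opens it — no node blocks this path, so it is active.
Path 6: F → R ← Y ← E → M
  E is a fork here and E is conditioned on, so the path is blocked at E.
Since the path F → Y → R ← M is active, F and M are not d-separated given {A, E, R}.

No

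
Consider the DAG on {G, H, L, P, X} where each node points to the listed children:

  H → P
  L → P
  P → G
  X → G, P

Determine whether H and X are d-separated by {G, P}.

No

Enumerating the 2 paths from H to X and testing each for blocking by {G, P}:
  1. H → P → G ← X — P:chain[blocks]; G:collider[open] ⇒ blocked
  2. H → P ← X — P:collider[open] ⇒ active
At least one path is unblocked, so d-separation fails.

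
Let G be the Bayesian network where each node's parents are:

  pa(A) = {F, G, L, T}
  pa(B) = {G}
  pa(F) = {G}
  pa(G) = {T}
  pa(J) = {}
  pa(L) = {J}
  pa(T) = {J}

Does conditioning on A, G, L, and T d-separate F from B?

Yes

We examine all 4 paths between F and B:
Path 1: F ← G → B
  G is a fork here and G is conditioned on, so the path is blocked at G.
Path 2: F → A ← G → B
  G is a fork here and G is conditioned on, so the path is blocked at G.
Path 3: F → A ← T → G → B
  T is a fork here and T is conditioned on, so the path is blocked at T.
Path 4: F → A ← L ← J → T → G → B
  L is a chain here and L is conditioned on, so the path is blocked at L.
Since every path is blocked, d-separation holds.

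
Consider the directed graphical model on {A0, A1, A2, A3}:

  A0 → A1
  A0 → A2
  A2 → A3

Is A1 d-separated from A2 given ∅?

No

There is one path between A1 and A2:
Path 1: A1 ← A0 → A2
  A0 is a fork and A0 is not conditioned on — no node blocks this path, so it is active.
Since the path A1 ← A0 → A2 is active, A1 and A2 are not d-separated given ∅.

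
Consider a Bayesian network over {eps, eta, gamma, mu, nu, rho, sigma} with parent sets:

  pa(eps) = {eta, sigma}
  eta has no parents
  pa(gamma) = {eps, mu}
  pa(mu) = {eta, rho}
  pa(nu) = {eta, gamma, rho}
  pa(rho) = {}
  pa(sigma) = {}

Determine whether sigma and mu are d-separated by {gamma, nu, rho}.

6 paths connect sigma and mu; each must be blocked for d-separation to hold:
Path 1: sigma → eps → gamma ← mu
  eps is a chain and eps is not conditioned on; gamma is a collider and gamma is conditioned on, which opens it — no node blocks this path, so it is active.
Path 2: sigma → eps → gamma → nu ← rho → mu
  gamma is a chain here and gamma is conditioned on, so the path is blocked at gamma.
Path 3: sigma → eps → gamma → nu ← eta → mu
  gamma is a chain here and gamma is conditioned on, so the path is blocked at gamma.
Path 4: sigma → eps ← eta → mu
  eps is a collider and its descendant gamma is conditioned on, which opens it; eta is a fork and eta is not conditioned on — no node blocks this path, so it is active.
Path 5: sigma → eps ← eta → nu ← gamma ← mu
  gamma is a chain here and gamma is conditioned on, so the path is blocked at gamma.
Path 6: sigma → eps ← eta → nu ← rho → mu
  rho is a fork here and rho is conditioned on, so the path is blocked at rho.
Because an active path exists, sigma and mu are not d-separated.

No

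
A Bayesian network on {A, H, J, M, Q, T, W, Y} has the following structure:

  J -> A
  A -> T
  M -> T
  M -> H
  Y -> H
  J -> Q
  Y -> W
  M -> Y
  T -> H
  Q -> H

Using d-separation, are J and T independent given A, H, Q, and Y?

We examine all 4 paths between J and T:
Path 1: J → A → T
  A is a chain here and A is conditioned on, so the path is blocked at A.
Path 2: J → Q → H ← Y ← M → T
  Q is a chain here and Q is conditioned on, so the path is blocked at Q.
Path 3: J → Q → H ← M → T
  Q is a chain here and Q is conditioned on, so the path is blocked at Q.
Path 4: J → Q → H ← T
  Q is a chain here and Q is conditioned on, so the path is blocked at Q.
Every path is blocked, so J and T are d-separated given {A, H, Q, Y}.

Yes — J and T are d-separated given {A, H, Q, Y}.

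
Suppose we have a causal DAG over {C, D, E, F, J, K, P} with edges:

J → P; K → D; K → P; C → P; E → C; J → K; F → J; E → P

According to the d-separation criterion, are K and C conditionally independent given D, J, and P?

There are 4 undirected paths between K and C; checking each against the conditioning set {D, J, P}:
  1. K ← J → P ← E → C — J:fork[blocks]; P:collider[open]; E:fork[open] ⇒ blocked
  2. K ← J → P ← C — J:fork[blocks]; P:collider[open] ⇒ blocked
  3. K → P ← E → C — P:collider[open]; E:fork[open] ⇒ active
  4. K → P ← C — P:collider[open] ⇒ active
Since the path K → P ← E → C is active, K and C are not d-separated given {D, J, P}.

No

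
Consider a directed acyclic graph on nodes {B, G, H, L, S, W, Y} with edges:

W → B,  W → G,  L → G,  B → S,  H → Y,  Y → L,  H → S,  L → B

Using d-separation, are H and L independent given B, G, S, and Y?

We examine all 3 paths between H and L:
Path 1: H → Y → L
  Y is a chain here and Y is conditioned on, so the path is blocked at Y.
Path 2: H → S ← B ← W → G ← L
  B is a chain here and B is conditioned on, so the path is blocked at B.
Path 3: H → S ← B ← L
  B is a chain here and B is conditioned on, so the path is blocked at B.
All paths are blocked; H ⊥ L | {B, G, S, Y} holds.

Yes — H and L are d-separated given {B, G, S, Y}.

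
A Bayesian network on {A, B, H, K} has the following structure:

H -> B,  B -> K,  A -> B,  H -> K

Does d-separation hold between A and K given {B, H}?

We examine all 2 paths between A and K:
Path 1: A → B ← H → K
  H is a fork here and H is conditioned on, so the path is blocked at H.
Path 2: A → B → K
  B is a chain here and B is conditioned on, so the path is blocked at B.
Since every path is blocked, d-separation holds.

Yes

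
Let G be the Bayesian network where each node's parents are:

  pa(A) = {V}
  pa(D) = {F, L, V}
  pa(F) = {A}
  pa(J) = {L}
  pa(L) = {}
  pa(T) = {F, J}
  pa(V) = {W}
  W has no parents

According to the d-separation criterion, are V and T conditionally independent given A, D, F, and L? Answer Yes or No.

4 paths connect V and T; each must be blocked for d-separation to hold:
Path 1: V → D ← F → T
  F is a fork here and F is conditioned on, so the path is blocked at F.
Path 2: V → D ← L → J → T
  L is a fork here and L is conditioned on, so the path is blocked at L.
Path 3: V → A → F → T
  A is a chain here and A is conditioned on, so the path is blocked at A.
Path 4: V → A → F → D ← L → J → T
  A is a chain here and A is conditioned on, so the path is blocked at A.
All paths are blocked; V ⊥ T | {A, D, F, L} holds.

Yes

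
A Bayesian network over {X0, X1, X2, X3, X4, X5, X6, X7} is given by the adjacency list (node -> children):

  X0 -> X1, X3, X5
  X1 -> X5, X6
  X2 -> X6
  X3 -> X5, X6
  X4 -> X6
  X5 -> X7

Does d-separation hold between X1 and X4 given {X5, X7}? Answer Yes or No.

We examine all 5 paths between X1 and X4:
Path 1: X1 → X6 ← X4
  X6 is a collider here and neither X6 nor any of its descendants is conditioned on, so the collider stays closed — the path is blocked at X6.
Path 2: X1 ← X0 → X3 → X6 ← X4
  X6 is a collider here and neither X6 nor any of its descendants is conditioned on, so the collider stays closed — the path is blocked at X6.
Path 3: X1 ← X0 → X5 ← X3 → X6 ← X4
  X6 is a collider here and neither X6 nor any of its descendants is conditioned on, so the collider stays closed — the path is blocked at X6.
Path 4: X1 → X5 ← X3 → X6 ← X4
  X6 is a collider here and neither X6 nor any of its descendants is conditioned on, so the collider stays closed — the path is blocked at X6.
Path 5: X1 → X5 ← X0 → X3 → X6 ← X4
  X6 is a collider here and neither X6 nor any of its descendants is conditioned on, so the collider stays closed — the path is blocked at X6.
All paths are blocked; X1 ⊥ X4 | {X5, X7} holds.

Yes — X1 and X4 are d-separated given {X5, X7}.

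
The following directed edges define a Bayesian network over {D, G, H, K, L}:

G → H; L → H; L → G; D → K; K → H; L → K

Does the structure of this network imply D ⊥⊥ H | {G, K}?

No

Enumerating the 3 paths from D to H and testing each for blocking by {G, K}:
Path 1: D → K → H
  K is a chain here and K is conditioned on, so the path is blocked at K.
Path 2: D → K ← L → G → H
  G is a chain here and G is conditioned on, so the path is blocked at G.
Path 3: D → K ← L → H
  K is a collider and K is conditioned on, which opens it; L is a fork and L is not conditioned on — no node blocks this path, so it is active.
Because an active path exists, D and H are not d-separated.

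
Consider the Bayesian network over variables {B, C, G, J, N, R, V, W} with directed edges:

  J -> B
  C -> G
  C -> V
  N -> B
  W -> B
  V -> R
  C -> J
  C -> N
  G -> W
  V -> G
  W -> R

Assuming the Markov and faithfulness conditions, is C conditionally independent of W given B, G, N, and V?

No

We examine all 6 paths between C and W:
  1. C → G → W — G:chain[blocks] ⇒ blocked
  2. C → G ← V → R ← W — G:collider[open]; V:fork[blocks]; R:collider[blocks] ⇒ blocked
  3. C → V → G → W — V:chain[blocks]; G:chain[blocks] ⇒ blocked
  4. C → V → R ← W — V:chain[blocks]; R:collider[blocks] ⇒ blocked
  5. C → N → B ← W — N:chain[blocks]; B:collider[open] ⇒ blocked
  6. C → J → B ← W — J:chain[open]; B:collider[open] ⇒ active
Because an active path exists, C and W are not d-separated.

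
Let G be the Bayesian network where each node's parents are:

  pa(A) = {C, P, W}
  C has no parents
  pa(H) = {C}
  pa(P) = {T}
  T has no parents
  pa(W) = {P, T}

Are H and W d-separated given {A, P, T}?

No — H and W are not d-separated given {A, P, T}.

3 paths connect H and W; each must be blocked for d-separation to hold:
Path 1: H ← C → A ← W
  C is a fork and C is not conditioned on; A is a collider and A is conditioned on, which opens it — no node blocks this path, so it is active.
Path 2: H ← C → A ← P → W
  P is a fork here and P is conditioned on, so the path is blocked at P.
Path 3: H ← C → A ← P ← T → W
  P is a chain here and P is conditioned on, so the path is blocked at P.
Because an active path exists, H and W are not d-separated.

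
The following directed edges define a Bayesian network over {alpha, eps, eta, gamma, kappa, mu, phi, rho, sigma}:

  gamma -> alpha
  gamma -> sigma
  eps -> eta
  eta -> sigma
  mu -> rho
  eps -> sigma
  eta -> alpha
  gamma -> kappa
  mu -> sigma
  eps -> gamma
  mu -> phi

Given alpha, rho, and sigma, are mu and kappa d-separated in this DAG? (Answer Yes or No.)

No

There are 5 undirected paths between mu and kappa; checking each against the conditioning set {alpha, rho, sigma}:
Path 1: mu → sigma ← eps → eta → alpha ← gamma → kappa
  sigma is a collider and sigma is conditioned on, which opens it; eps is a fork and eps is not conditioned on; eta is a chain and eta is not conditioned on; alpha is a collider and alpha is conditioned on, which opens it; gamma is a fork and gamma is not conditioned on — no node blocks this path, so it is active.
Path 2: mu → sigma ← eps → gamma → kappa
  sigma is a collider and sigma is conditioned on, which opens it; eps is a fork and eps is not conditioned on; gamma is a chain and gamma is not conditioned on — no node blocks this path, so it is active.
Path 3: mu → sigma ← eta ← eps → gamma → kappa
  sigma is a collider and sigma is conditioned on, which opens it; eta is a chain and eta is not conditioned on; eps is a fork and eps is not conditioned on; gamma is a chain and gamma is not conditioned on — no node blocks this path, so it is active.
Path 4: mu → sigma ← eta → alpha ← gamma → kappa
  sigma is a collider and sigma is conditioned on, which opens it; eta is a fork and eta is not conditioned on; alpha is a collider and alpha is conditioned on, which opens it; gamma is a fork and gamma is not conditioned on — no node blocks this path, so it is active.
Path 5: mu → sigma ← gamma → kappa
  sigma is a collider and sigma is conditioned on, which opens it; gamma is a fork and gamma is not conditioned on — no node blocks this path, so it is active.
Because an active path exists, mu and kappa are not d-separated.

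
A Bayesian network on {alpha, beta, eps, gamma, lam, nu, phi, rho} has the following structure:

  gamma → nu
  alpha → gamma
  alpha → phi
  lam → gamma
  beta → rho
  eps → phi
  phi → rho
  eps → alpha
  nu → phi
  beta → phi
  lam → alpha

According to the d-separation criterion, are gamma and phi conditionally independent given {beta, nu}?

No

Enumerating the 5 paths from gamma to phi and testing each for blocking by {beta, nu}:
Path 1: gamma ← lam → alpha → phi
  lam is a fork and lam is not conditioned on; alpha is a chain and alpha is not conditioned on — no node blocks this path, so it is active.
Path 2: gamma ← lam → alpha ← eps → phi
  lam is a fork and lam is not conditioned on; alpha is a collider and its descendant nu is conditioned on, which opens it; eps is a fork and eps is not conditioned on — no node blocks this path, so it is active.
Path 3: gamma → nu → phi
  nu is a chain here and nu is conditioned on, so the path is blocked at nu.
Path 4: gamma ← alpha → phi
  alpha is a fork and alpha is not conditioned on — no node blocks this path, so it is active.
Path 5: gamma ← alpha ← eps → phi
  alpha is a chain and alpha is not conditioned on; eps is a fork and eps is not conditioned on — no node blocks this path, so it is active.
Because an active path exists, gamma and phi are not d-separated.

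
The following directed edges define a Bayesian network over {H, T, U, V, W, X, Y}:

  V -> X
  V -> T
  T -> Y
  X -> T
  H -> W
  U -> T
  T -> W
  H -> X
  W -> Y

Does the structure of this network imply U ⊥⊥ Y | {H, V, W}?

No

We examine all 4 paths between U and Y:
Path 1: U → T → W → Y
  W is a chain here and W is conditioned on, so the path is blocked at W.
Path 2: U → T ← X ← H → W → Y
  H is a fork here and H is conditioned on, so the path is blocked at H.
Path 3: U → T ← V → X ← H → W → Y
  V is a fork here and V is conditioned on, so the path is blocked at V.
Path 4: U → T → Y
  T is a chain and T is not conditioned on — no node blocks this path, so it is active.
At least one path is unblocked, so d-separation fails.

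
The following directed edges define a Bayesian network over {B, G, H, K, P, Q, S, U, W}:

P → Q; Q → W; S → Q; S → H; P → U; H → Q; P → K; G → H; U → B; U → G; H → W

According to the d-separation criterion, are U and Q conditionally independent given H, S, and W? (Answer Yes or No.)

4 paths connect U and Q; each must be blocked for d-separation to hold:
Path 1: U ← P → Q
  P is a fork and P is not conditioned on — no node blocks this path, so it is active.
Path 2: U → G → H → Q
  H is a chain here and H is conditioned on, so the path is blocked at H.
Path 3: U → G → H ← S → Q
  S is a fork here and S is conditioned on, so the path is blocked at S.
Path 4: U → G → H → W ← Q
  H is a chain here and H is conditioned on, so the path is blocked at H.
At least one path is unblocked, so d-separation fails.

No — U and Q are not d-separated given {H, S, W}.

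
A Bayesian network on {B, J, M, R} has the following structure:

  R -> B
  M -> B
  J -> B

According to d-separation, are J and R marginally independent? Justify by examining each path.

Only one path connects J and R:
  1. J → B ← R — B:collider[blocks] ⇒ blocked
Since every path is blocked, d-separation holds.

Yes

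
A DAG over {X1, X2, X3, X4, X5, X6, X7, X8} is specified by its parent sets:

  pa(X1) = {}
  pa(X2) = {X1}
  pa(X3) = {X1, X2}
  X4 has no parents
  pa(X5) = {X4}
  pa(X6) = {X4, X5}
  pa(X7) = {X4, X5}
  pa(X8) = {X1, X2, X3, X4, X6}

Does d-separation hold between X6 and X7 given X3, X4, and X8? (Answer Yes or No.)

No

There are 6 undirected paths between X6 and X7; checking each against the conditioning set {X3, X4, X8}:
  1. X6 → X8 ← X4 → X7 — X8:collider[open]; X4:fork[blocks] ⇒ blocked
  2. X6 → X8 ← X4 → X5 → X7 — X8:collider[open]; X4:fork[blocks]; X5:chain[open] ⇒ blocked
  3. X6 ← X4 → X7 — X4:fork[blocks] ⇒ blocked
  4. X6 ← X4 → X5 → X7 — X4:fork[blocks]; X5:chain[open] ⇒ blocked
  5. X6 ← X5 ← X4 → X7 — X5:chain[open]; X4:fork[blocks] ⇒ blocked
  6. X6 ← X5 → X7 — X5:fork[open] ⇒ active
Because an active path exists, X6 and X7 are not d-separated.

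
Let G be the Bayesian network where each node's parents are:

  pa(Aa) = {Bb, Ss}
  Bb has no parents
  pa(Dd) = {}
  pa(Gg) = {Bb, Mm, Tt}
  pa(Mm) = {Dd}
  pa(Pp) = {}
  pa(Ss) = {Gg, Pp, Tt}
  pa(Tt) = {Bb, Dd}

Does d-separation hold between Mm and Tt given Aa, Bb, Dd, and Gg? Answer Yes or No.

There are 6 undirected paths between Mm and Tt; checking each against the conditioning set {Aa, Bb, Dd, Gg}:
Path 1: Mm → Gg ← Tt
  Gg is a collider and Gg is conditioned on, which opens it — no node blocks this path, so it is active.
Path 2: Mm → Gg → Ss ← Tt
  Gg is a chain here and Gg is conditioned on, so the path is blocked at Gg.
Path 3: Mm → Gg → Ss → Aa ← Bb → Tt
  Gg is a chain here and Gg is conditioned on, so the path is blocked at Gg.
Path 4: Mm → Gg ← Bb → Tt
  Bb is a fork here and Bb is conditioned on, so the path is blocked at Bb.
Path 5: Mm → Gg ← Bb → Aa ← Ss ← Tt
  Bb is a fork here and Bb is conditioned on, so the path is blocked at Bb.
Path 6: Mm ← Dd → Tt
  Dd is a fork here and Dd is conditioned on, so the path is blocked at Dd.
At least one path is unblocked, so d-separation fails.

No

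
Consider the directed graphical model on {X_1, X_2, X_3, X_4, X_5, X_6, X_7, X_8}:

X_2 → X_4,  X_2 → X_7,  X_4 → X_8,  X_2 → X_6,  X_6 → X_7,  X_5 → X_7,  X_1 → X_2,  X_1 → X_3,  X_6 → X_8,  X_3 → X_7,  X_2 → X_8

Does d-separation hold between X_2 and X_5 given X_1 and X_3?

Yes

Enumerating the 5 paths from X_2 to X_5 and testing each for blocking by {X_1, X_3}:
Path 1: X_2 → X_8 ← X_6 → X_7 ← X_5
  X_8 is a collider here and neither X_8 nor any of its descendants is conditioned on, so the collider stays closed — the path is blocked at X_8.
Path 2: X_2 → X_4 → X_8 ← X_6 → X_7 ← X_5
  X_8 is a collider here and neither X_8 nor any of its descendants is conditioned on, so the collider stays closed — the path is blocked at X_8.
Path 3: X_2 → X_7 ← X_5
  X_7 is a collider here and neither X_7 nor any of its descendants is conditioned on, so the collider stays closed — the path is blocked at X_7.
Path 4: X_2 → X_6 → X_7 ← X_5
  X_7 is a collider here and neither X_7 nor any of its descendants is conditioned on, so the collider stays closed — the path is blocked at X_7.
Path 5: X_2 ← X_1 → X_3 → X_7 ← X_5
  X_1 is a fork here and X_1 is conditioned on, so the path is blocked at X_1.
Since every path is blocked, d-separation holds.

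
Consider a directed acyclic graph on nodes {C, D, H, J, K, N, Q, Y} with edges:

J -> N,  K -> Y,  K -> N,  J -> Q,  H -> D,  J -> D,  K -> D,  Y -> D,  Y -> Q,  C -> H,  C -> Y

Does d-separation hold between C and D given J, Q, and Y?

We examine all 6 paths between C and D:
  1. C → H → D — H:chain[open] ⇒ active
  2. C → Y → D — Y:chain[blocks] ⇒ blocked
  3. C → Y ← K → D — Y:collider[open]; K:fork[open] ⇒ active
  4. C → Y ← K → N ← J → D — Y:collider[open]; K:fork[open]; N:collider[blocks]; J:fork[blocks] ⇒ blocked
  5. C → Y → Q ← J → D — Y:chain[blocks]; Q:collider[open]; J:fork[blocks] ⇒ blocked
  6. C → Y → Q ← J → N ← K → D — Y:chain[blocks]; Q:collider[open]; J:fork[blocks]; N:collider[blocks]; K:fork[open] ⇒ blocked
Since the path C → H → D is active, C and D are not d-separated given {J, Q, Y}.

No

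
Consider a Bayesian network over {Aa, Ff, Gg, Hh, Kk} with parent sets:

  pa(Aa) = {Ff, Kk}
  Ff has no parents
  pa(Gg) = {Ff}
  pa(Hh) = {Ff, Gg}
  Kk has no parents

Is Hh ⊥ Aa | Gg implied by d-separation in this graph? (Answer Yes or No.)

No — Hh and Aa are not d-separated given {Gg}.

We examine all 2 paths between Hh and Aa:
  1. Hh ← Ff → Aa — Ff:fork[open] ⇒ active
  2. Hh ← Gg ← Ff → Aa — Gg:chain[blocks]; Ff:fork[open] ⇒ blocked
At least one path is unblocked, so d-separation fails.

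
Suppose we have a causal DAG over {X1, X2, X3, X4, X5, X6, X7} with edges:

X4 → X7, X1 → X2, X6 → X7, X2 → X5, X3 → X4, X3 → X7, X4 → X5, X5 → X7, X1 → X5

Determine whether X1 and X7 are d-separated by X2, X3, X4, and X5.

Yes

Enumerating the 6 paths from X1 to X7 and testing each for blocking by {X2, X3, X4, X5}:
Path 1: X1 → X2 → X5 ← X4 ← X3 → X7
  X2 is a chain here and X2 is conditioned on, so the path is blocked at X2.
Path 2: X1 → X2 → X5 ← X4 → X7
  X2 is a chain here and X2 is conditioned on, so the path is blocked at X2.
Path 3: X1 → X2 → X5 → X7
  X2 is a chain here and X2 is conditioned on, so the path is blocked at X2.
Path 4: X1 → X5 ← X4 ← X3 → X7
  X4 is a chain here and X4 is conditioned on, so the path is blocked at X4.
Path 5: X1 → X5 ← X4 → X7
  X4 is a fork here and X4 is conditioned on, so the path is blocked at X4.
Path 6: X1 → X5 → X7
  X5 is a chain here and X5 is conditioned on, so the path is blocked at X5.
Since every path is blocked, d-separation holds.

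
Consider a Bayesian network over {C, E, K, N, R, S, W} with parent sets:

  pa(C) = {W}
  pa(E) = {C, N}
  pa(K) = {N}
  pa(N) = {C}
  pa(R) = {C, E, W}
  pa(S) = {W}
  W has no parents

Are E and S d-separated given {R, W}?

Yes

Enumerating the 6 paths from E to S and testing each for blocking by {R, W}:
Path 1: E ← C ← W → S
  W is a fork here and W is conditioned on, so the path is blocked at W.
Path 2: E ← C → R ← W → S
  W is a fork here and W is conditioned on, so the path is blocked at W.
Path 3: E ← N ← C ← W → S
  W is a fork here and W is conditioned on, so the path is blocked at W.
Path 4: E ← N ← C → R ← W → S
  W is a fork here and W is conditioned on, so the path is blocked at W.
Path 5: E → R ← C ← W → S
  W is a fork here and W is conditioned on, so the path is blocked at W.
Path 6: E → R ← W → S
  W is a fork here and W is conditioned on, so the path is blocked at W.
Since every path is blocked, d-separation holds.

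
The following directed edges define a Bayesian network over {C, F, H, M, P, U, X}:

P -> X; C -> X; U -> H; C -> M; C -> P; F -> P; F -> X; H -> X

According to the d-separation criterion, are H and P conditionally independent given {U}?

Yes

There are 3 undirected paths between H and P; checking each against the conditioning set {U}:
  1. H → X ← P — X:collider[blocks] ⇒ blocked
  2. H → X ← F → P — X:collider[blocks]; F:fork[open] ⇒ blocked
  3. H → X ← C → P — X:collider[blocks]; C:fork[open] ⇒ blocked
Since every path is blocked, d-separation holds.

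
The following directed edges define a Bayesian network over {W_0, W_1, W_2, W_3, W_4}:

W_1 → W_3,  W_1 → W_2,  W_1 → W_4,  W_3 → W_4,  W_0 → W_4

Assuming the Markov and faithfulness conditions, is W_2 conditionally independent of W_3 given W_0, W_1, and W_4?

Yes

We examine all 2 paths between W_2 and W_3:
Path 1: W_2 ← W_1 → W_3
  W_1 is a fork here and W_1 is conditioned on, so the path is blocked at W_1.
Path 2: W_2 ← W_1 → W_4 ← W_3
  W_1 is a fork here and W_1 is conditioned on, so the path is blocked at W_1.
Since every path is blocked, d-separation holds.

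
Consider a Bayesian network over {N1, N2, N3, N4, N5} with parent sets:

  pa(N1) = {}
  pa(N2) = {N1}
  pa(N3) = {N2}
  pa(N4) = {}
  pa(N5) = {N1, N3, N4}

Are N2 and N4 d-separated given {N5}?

No — N2 and N4 are not d-separated given {N5}.

There are 2 undirected paths between N2 and N4; checking each against the conditioning set {N5}:
Path 1: N2 → N3 → N5 ← N4
  N3 is a chain and N3 is not conditioned on; N5 is a collider and N5 is conditioned on, which opens it — no node blocks this path, so it is active.
Path 2: N2 ← N1 → N5 ← N4
  N1 is a fork and N1 is not conditioned on; N5 is a collider and N5 is conditioned on, which opens it — no node blocks this path, so it is active.
Because an active path exists, N2 and N4 are not d-separated.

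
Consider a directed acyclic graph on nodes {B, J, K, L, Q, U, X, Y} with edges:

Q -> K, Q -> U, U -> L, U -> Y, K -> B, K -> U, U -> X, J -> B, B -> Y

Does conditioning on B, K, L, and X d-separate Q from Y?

Enumerating the 4 paths from Q to Y and testing each for blocking by {B, K, L, X}:
Path 1: Q → U → Y
  U is a chain and U is not conditioned on — no node blocks this path, so it is active.
Path 2: Q → U ← K → B → Y
  K is a fork here and K is conditioned on, so the path is blocked at K.
Path 3: Q → K → U → Y
  K is a chain here and K is conditioned on, so the path is blocked at K.
Path 4: Q → K → B → Y
  K is a chain here and K is conditioned on, so the path is blocked at K.
At least one path is unblocked, so d-separation fails.

No — Q and Y are not d-separated given {B, K, L, X}.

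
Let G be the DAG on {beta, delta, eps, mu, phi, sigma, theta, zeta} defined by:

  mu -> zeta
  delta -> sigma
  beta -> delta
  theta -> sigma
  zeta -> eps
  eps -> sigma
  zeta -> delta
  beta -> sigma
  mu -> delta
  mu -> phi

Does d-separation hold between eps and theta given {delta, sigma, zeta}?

Enumerating the 5 paths from eps to theta and testing each for blocking by {delta, sigma, zeta}:
Path 1: eps ← zeta ← mu → delta ← beta → sigma ← theta
  zeta is a chain here and zeta is conditioned on, so the path is blocked at zeta.
Path 2: eps ← zeta ← mu → delta → sigma ← theta
  zeta is a chain here and zeta is conditioned on, so the path is blocked at zeta.
Path 3: eps ← zeta → delta ← beta → sigma ← theta
  zeta is a fork here and zeta is conditioned on, so the path is blocked at zeta.
Path 4: eps ← zeta → delta → sigma ← theta
  zeta is a fork here and zeta is conditioned on, so the path is blocked at zeta.
Path 5: eps → sigma ← theta
  sigma is a collider and sigma is conditioned on, which opens it — no node blocks this path, so it is active.
Because an active path exists, eps and theta are not d-separated.

No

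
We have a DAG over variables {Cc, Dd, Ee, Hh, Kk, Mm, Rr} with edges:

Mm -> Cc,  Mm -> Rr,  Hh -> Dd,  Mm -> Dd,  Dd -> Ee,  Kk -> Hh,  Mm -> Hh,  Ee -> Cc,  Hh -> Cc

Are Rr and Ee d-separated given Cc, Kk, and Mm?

Enumerating the 6 paths from Rr to Ee and testing each for blocking by {Cc, Kk, Mm}:
Path 1: Rr ← Mm → Hh → Dd → Ee
  Mm is a fork here and Mm is conditioned on, so the path is blocked at Mm.
Path 2: Rr ← Mm → Hh → Cc ← Ee
  Mm is a fork here and Mm is conditioned on, so the path is blocked at Mm.
Path 3: Rr ← Mm → Dd ← Hh → Cc ← Ee
  Mm is a fork here and Mm is conditioned on, so the path is blocked at Mm.
Path 4: Rr ← Mm → Dd → Ee
  Mm is a fork here and Mm is conditioned on, so the path is blocked at Mm.
Path 5: Rr ← Mm → Cc ← Hh → Dd → Ee
  Mm is a fork here and Mm is conditioned on, so the path is blocked at Mm.
Path 6: Rr ← Mm → Cc ← Ee
  Mm is a fork here and Mm is conditioned on, so the path is blocked at Mm.
Since every path is blocked, d-separation holds.

Yes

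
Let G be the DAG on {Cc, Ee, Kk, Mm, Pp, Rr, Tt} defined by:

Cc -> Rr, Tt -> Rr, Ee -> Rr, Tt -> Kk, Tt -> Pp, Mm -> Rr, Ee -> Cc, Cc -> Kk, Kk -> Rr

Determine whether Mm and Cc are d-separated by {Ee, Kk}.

Yes

4 paths connect Mm and Cc; each must be blocked for d-separation to hold:
Path 1: Mm → Rr ← Cc
  Rr is a collider here and neither Rr nor any of its descendants is conditioned on, so the collider stays closed — the path is blocked at Rr.
Path 2: Mm → Rr ← Ee → Cc
  Rr is a collider here and neither Rr nor any of its descendants is conditioned on, so the collider stays closed — the path is blocked at Rr.
Path 3: Mm → Rr ← Kk ← Cc
  Rr is a collider here and neither Rr nor any of its descendants is conditioned on, so the collider stays closed — the path is blocked at Rr.
Path 4: Mm → Rr ← Tt → Kk ← Cc
  Rr is a collider here and neither Rr nor any of its descendants is conditioned on, so the collider stays closed — the path is blocked at Rr.
Since every path is blocked, d-separation holds.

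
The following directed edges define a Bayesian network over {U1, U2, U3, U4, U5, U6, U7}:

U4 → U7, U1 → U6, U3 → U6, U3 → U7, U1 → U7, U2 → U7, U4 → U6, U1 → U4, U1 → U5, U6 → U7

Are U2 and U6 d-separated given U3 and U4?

Yes

There are 6 undirected paths between U2 and U6; checking each against the conditioning set {U3, U4}:
  1. U2 → U7 ← U3 → U6 — U7:collider[blocks]; U3:fork[blocks] ⇒ blocked
  2. U2 → U7 ← U4 ← U1 → U6 — U7:collider[blocks]; U4:chain[blocks]; U1:fork[open] ⇒ blocked
  3. U2 → U7 ← U4 → U6 — U7:collider[blocks]; U4:fork[blocks] ⇒ blocked
  4. U2 → U7 ← U1 → U4 → U6 — U7:collider[blocks]; U1:fork[open]; U4:chain[blocks] ⇒ blocked
  5. U2 → U7 ← U1 → U6 — U7:collider[blocks]; U1:fork[open] ⇒ blocked
  6. U2 → U7 ← U6 — U7:collider[blocks] ⇒ blocked
Since every path is blocked, d-separation holds.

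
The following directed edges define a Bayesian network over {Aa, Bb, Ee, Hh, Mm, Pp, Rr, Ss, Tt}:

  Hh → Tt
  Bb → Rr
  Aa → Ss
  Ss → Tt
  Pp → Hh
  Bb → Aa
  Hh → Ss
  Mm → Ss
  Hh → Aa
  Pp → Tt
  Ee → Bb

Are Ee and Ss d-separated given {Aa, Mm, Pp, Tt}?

No

Enumerating the 4 paths from Ee to Ss and testing each for blocking by {Aa, Mm, Pp, Tt}:
Path 1: Ee → Bb → Aa ← Hh → Tt ← Ss
  Bb is a chain and Bb is not conditioned on; Aa is a collider and Aa is conditioned on, which opens it; Hh is a fork and Hh is not conditioned on; Tt is a collider and Tt is conditioned on, which opens it — no node blocks this path, so it is active.
Path 2: Ee → Bb → Aa ← Hh → Ss
  Bb is a chain and Bb is not conditioned on; Aa is a collider and Aa is conditioned on, which opens it; Hh is a fork and Hh is not conditioned on — no node blocks this path, so it is active.
Path 3: Ee → Bb → Aa ← Hh ← Pp → Tt ← Ss
  Pp is a fork here and Pp is conditioned on, so the path is blocked at Pp.
Path 4: Ee → Bb → Aa → Ss
  Aa is a chain here and Aa is conditioned on, so the path is blocked at Aa.
Since the path Ee → Bb → Aa ← Hh → Tt ← Ss is active, Ee and Ss are not d-separated given {Aa, Mm, Pp, Tt}.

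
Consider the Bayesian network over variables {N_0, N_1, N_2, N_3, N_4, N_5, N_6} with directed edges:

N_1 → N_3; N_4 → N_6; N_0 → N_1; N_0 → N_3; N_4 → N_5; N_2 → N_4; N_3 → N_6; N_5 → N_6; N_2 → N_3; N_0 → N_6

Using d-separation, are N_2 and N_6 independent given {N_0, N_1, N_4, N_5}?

Enumerating the 5 paths from N_2 to N_6 and testing each for blocking by {N_0, N_1, N_4, N_5}:
Path 1: N_2 → N_3 ← N_0 → N_6
  N_3 is a collider here and neither N_3 nor any of its descendants is conditioned on, so the collider stays closed — the path is blocked at N_3.
Path 2: N_2 → N_3 → N_6
  N_3 is a chain and N_3 is not conditioned on — no node blocks this path, so it is active.
Path 3: N_2 → N_3 ← N_1 ← N_0 → N_6
  N_3 is a collider here and neither N_3 nor any of its descendants is conditioned on, so the collider stays closed — the path is blocked at N_3.
Path 4: N_2 → N_4 → N_6
  N_4 is a chain here and N_4 is conditioned on, so the path is blocked at N_4.
Path 5: N_2 → N_4 → N_5 → N_6
  N_4 is a chain here and N_4 is conditioned on, so the path is blocked at N_4.
At least one path is unblocked, so d-separation fails.

No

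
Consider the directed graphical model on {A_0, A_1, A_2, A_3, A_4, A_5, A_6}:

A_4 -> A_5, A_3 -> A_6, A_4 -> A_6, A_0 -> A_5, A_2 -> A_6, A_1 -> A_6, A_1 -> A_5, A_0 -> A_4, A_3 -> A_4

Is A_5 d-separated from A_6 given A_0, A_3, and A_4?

No

5 paths connect A_5 and A_6; each must be blocked for d-separation to hold:
Path 1: A_5 ← A_0 → A_4 → A_6
  A_0 is a fork here and A_0 is conditioned on, so the path is blocked at A_0.
Path 2: A_5 ← A_0 → A_4 ← A_3 → A_6
  A_0 is a fork here and A_0 is conditioned on, so the path is blocked at A_0.
Path 3: A_5 ← A_4 → A_6
  A_4 is a fork here and A_4 is conditioned on, so the path is blocked at A_4.
Path 4: A_5 ← A_4 ← A_3 → A_6
  A_4 is a chain here and A_4 is conditioned on, so the path is blocked at A_4.
Path 5: A_5 ← A_1 → A_6
  A_1 is a fork and A_1 is not conditioned on — no node blocks this path, so it is active.
Because an active path exists, A_5 and A_6 are not d-separated.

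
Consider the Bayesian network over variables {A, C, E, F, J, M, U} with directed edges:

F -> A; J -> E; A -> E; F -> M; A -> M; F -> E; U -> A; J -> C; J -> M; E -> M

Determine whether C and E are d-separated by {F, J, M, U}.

There are 6 undirected paths between C and E; checking each against the conditioning set {F, J, M, U}:
  1. C ← J → M ← F → A → E — J:fork[blocks]; M:collider[open]; F:fork[blocks]; A:chain[open] ⇒ blocked
  2. C ← J → M ← F → E — J:fork[blocks]; M:collider[open]; F:fork[blocks] ⇒ blocked
  3. C ← J → M ← A ← F → E — J:fork[blocks]; M:collider[open]; A:chain[open]; F:fork[blocks] ⇒ blocked
  4. C ← J → M ← A → E — J:fork[blocks]; M:collider[open]; A:fork[open] ⇒ blocked
  5. C ← J → M ← E — J:fork[blocks]; M:collider[open] ⇒ blocked
  6. C ← J → E — J:fork[blocks] ⇒ blocked
Every path is blocked, so C and E are d-separated given {F, J, M, U}.

Yes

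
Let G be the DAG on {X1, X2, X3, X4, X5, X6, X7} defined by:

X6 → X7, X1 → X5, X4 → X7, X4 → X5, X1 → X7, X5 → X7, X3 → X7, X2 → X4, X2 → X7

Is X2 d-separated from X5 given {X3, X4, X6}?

Yes — X2 and X5 are d-separated given {X3, X4, X6}.

Enumerating the 6 paths from X2 to X5 and testing each for blocking by {X3, X4, X6}:
  1. X2 → X7 ← X5 — X7:collider[blocks] ⇒ blocked
  2. X2 → X7 ← X1 → X5 — X7:collider[blocks]; X1:fork[open] ⇒ blocked
  3. X2 → X7 ← X4 → X5 — X7:collider[blocks]; X4:fork[blocks] ⇒ blocked
  4. X2 → X4 → X5 — X4:chain[blocks] ⇒ blocked
  5. X2 → X4 → X7 ← X5 — X4:chain[blocks]; X7:collider[blocks] ⇒ blocked
  6. X2 → X4 → X7 ← X1 → X5 — X4:chain[blocks]; X7:collider[blocks]; X1:fork[open] ⇒ blocked
Every path is blocked, so X2 and X5 are d-separated given {X3, X4, X6}.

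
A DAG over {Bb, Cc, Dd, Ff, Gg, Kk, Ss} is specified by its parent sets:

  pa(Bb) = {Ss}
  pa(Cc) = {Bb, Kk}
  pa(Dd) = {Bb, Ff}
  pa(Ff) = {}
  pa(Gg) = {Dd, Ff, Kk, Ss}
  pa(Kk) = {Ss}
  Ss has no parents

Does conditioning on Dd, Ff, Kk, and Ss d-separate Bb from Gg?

Yes — Bb and Gg are d-separated given {Dd, Ff, Kk, Ss}.

We examine all 6 paths between Bb and Gg:
Path 1: Bb → Dd ← Ff → Gg
  Ff is a fork here and Ff is conditioned on, so the path is blocked at Ff.
Path 2: Bb → Dd → Gg
  Dd is a chain here and Dd is conditioned on, so the path is blocked at Dd.
Path 3: Bb → Cc ← Kk ← Ss → Gg
  Cc is a collider here and neither Cc nor any of its descendants is conditioned on, so the collider stays closed — the path is blocked at Cc.
Path 4: Bb → Cc ← Kk → Gg
  Cc is a collider here and neither Cc nor any of its descendants is conditioned on, so the collider stays closed — the path is blocked at Cc.
Path 5: Bb ← Ss → Kk → Gg
  Ss is a fork here and Ss is conditioned on, so the path is blocked at Ss.
Path 6: Bb ← Ss → Gg
  Ss is a fork here and Ss is conditioned on, so the path is blocked at Ss.
Every path is blocked, so Bb and Gg are d-separated given {Dd, Ff, Kk, Ss}.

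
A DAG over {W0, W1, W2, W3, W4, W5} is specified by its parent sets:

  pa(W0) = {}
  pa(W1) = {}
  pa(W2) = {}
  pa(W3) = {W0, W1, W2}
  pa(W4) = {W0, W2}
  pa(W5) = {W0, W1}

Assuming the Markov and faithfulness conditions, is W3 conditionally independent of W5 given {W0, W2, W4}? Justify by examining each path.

No

Enumerating the 3 paths from W3 to W5 and testing each for blocking by {W0, W2, W4}:
  1. W3 ← W0 → W5 — W0:fork[blocks] ⇒ blocked
  2. W3 ← W1 → W5 — W1:fork[open] ⇒ active
  3. W3 ← W2 → W4 ← W0 → W5 — W2:fork[blocks]; W4:collider[open]; W0:fork[blocks] ⇒ blocked
Since the path W3 ← W1 → W5 is active, W3 and W5 are not d-separated given {W0, W2, W4}.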